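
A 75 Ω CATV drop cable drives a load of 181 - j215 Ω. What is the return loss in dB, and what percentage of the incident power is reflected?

RL ≈ 2.89 dB; 51.4% of incident power reflected

Γ = (106 − j215)/(256 − j215), |Γ| = 0.717
RL = −20·log₁₀(0.717) = 2.89 dB
P_refl/P_inc = |Γ|² = 0.514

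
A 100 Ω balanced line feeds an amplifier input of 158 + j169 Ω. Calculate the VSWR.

Γ = (Z_L − Z_0)/(Z_L + Z_0) = (58 + j169)/(258 + j169)
|Γ| = 179/308 = 0.579
VSWR = (1 + |Γ|)/(1 − |Γ|) = 1.58/0.421

VSWR ≈ 3.75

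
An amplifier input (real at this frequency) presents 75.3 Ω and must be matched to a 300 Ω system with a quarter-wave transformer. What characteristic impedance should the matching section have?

Z_qwt ≈ 150 Ω

Z_qwt = √(Z_0·R_L) = √(300 × 75.3) = √22590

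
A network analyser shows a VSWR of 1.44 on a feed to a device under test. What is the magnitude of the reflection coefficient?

|Γ| = (S − 1)/(S + 1) = (1.44 − 1)/(1.44 + 1) = 0.44/2.44

|Γ| ≈ 0.18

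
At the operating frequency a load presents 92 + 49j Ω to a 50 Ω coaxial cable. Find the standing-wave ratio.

Γ = (Z_L − Z_0)/(Z_L + Z_0) = (42 + j49)/(142 + j49)
|Γ| = 64.5/150 = 0.43
VSWR = (1 + |Γ|)/(1 − |Γ|) = 1.43/0.57

VSWR ≈ 2.51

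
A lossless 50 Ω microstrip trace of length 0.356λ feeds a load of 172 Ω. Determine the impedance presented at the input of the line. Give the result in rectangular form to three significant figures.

βl = 2π × 0.356 = 128°
tan(βl) = tan(128°) = -1.27
Z_in = Z_0·(Z_L + jZ_0·tanβl)/(Z_0 + jZ_L·tanβl)
     = 50·(172 − j63.6)/(50 − j219)

Z_in ≈ 22.3 + j34.2 Ω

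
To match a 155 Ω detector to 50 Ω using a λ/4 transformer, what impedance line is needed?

Z_qwt ≈ 88 Ω

Z_qwt = √(Z_0·R_L) = √(50 × 155) = √7750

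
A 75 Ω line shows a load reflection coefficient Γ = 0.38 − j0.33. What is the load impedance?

Z_L ≈ 114 − j100 Ω

Z_L = Z_0·(1 + Γ)/(1 − Γ) = 75·(1.38 − j0.33)/(0.62 + j0.33)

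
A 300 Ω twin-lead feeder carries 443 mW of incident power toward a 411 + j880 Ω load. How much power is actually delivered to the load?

P_delivered ≈ 171 mW

|Γ| = |(111 + j880)/(711 + j880)| = 0.784
|Γ|² = 0.615
P_refl = |Γ|²·P_inc = 272 mW, P_del = (1 − |Γ|²)·P_inc = 171 mW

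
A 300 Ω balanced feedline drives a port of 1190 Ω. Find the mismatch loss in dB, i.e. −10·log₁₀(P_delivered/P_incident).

mismatch loss ≈ 1.92 dB

Γ = (1190 − 300)/(1190 + 300) = 0.597
|Γ|² = 0.357, so P_del/P_inc = 1 − |Γ|² = 0.643
ML = −10·log₁₀(1 − |Γ|²)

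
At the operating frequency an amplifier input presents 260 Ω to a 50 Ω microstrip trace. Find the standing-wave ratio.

VSWR ≈ 5.2

Γ = (260 − 50)/(260 + 50) = 0.677
VSWR = (1 + 0.677)/(1 − 0.677)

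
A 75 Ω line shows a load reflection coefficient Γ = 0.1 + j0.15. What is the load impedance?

Z_L = Z_0·(1 + Γ)/(1 − Γ) = 75·(1.1 + j0.15)/(0.9 − j0.15)

Z_L ≈ 87.2 + j27 Ω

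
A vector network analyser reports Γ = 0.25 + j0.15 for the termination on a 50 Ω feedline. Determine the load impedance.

Z_L = Z_0·(1 + Γ)/(1 − Γ) = 50·(1.25 + j0.15)/(0.75 − j0.15)

Z_L ≈ 78.2 + j25.6 Ω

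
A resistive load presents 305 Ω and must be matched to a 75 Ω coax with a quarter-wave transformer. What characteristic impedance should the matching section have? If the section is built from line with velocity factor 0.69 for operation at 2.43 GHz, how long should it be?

Z_qwt ≈ 151 Ω; length ≈ 2.13 cm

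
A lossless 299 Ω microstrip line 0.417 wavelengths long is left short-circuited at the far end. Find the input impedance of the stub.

Z_in ≈ −j172 Ω

βl = 2π × 0.417 = 150°
tan(βl) = -0.575
For a short-circuited stub, Z_in = jZ_0·tan(βl)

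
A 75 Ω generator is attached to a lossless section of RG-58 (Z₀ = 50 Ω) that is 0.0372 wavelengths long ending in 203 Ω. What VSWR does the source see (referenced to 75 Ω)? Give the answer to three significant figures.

βl = 2π × 0.0372 = 13.4°
tan(βl) = 0.238
Z_in = Z_0·(Z_L + jZ_0·tanβl)/(Z_0 + jZ_L·tanβl) = 111 − j95.3 Ω
Γ_s = (Z_in − Z_s)/(Z_in + Z_s) = (35.9 − j95.3)/(186 − j95.3), |Γ_s| = 0.487
VSWR = (1 + |Γ_s|)/(1 − |Γ_s|)

VSWR ≈ 2.9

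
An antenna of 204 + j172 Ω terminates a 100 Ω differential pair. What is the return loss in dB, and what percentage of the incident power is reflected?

RL ≈ 4.8 dB; 33.1% of incident power reflected

Γ = (104 + j172)/(304 + j172), |Γ| = 0.575
RL = −20·log₁₀(0.575) = 4.8 dB
P_refl/P_inc = |Γ|² = 0.331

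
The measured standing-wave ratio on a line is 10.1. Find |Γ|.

|Γ| ≈ 0.82

|Γ| = (S − 1)/(S + 1) = (10.1 − 1)/(10.1 + 1) = 9.1/11.1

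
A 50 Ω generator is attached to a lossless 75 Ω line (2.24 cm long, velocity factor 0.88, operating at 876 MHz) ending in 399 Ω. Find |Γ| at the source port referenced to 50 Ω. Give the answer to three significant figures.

|Γ| ≈ 0.753

λ = v/f = 0.88·c / 876 MHz = 0.301 m
βl = 2π·l/λ = 2π × 0.0743 = 26.8°
tan(βl) = 0.504
Z_in = Z_0·(Z_L + jZ_0·tanβl)/(Z_0 + jZ_L·tanβl) = 61.1 − j126 Ω
Γ_s = (Z_in − Z_s)/(Z_in + Z_s) = (11.1 − j126)/(111 − j126), |Γ_s| = 0.753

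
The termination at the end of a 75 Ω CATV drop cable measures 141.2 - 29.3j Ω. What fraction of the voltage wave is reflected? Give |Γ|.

Γ = (Z_L − Z_0)/(Z_L + Z_0) = (66.2 − j29.3)/(216.2 − j29.3)
|Γ| = 72.4/218

|Γ| ≈ 0.332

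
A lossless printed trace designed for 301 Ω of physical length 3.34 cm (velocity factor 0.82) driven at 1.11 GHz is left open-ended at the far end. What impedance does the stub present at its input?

λ = v/f = 0.82·c / 1.11 GHz = 0.222 m
βl = 2π·l/λ = 2π × 0.151 = 54.3°
tan(βl) = 1.39
For an open-ended stub, Z_in = −jZ_0·cot(βl) = −jZ_0/tan(βl)

Z_in ≈ −j217 Ω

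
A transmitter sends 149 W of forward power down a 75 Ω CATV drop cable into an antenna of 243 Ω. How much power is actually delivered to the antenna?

P_delivered ≈ 107 W

Γ = (243 − 75)/(243 + 75) = 0.528
|Γ|² = 0.279
P_refl = |Γ|²·P_inc = 41.6 W, P_del = (1 − |Γ|²)·P_inc = 107 W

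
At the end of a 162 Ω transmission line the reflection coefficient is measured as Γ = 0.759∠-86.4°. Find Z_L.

Z_L ≈ 46.4 − j166 Ω

Z_L = Z_0·(1 + Γ)/(1 − Γ) = 162·(1.05 − j0.758)/(0.952 + j0.758)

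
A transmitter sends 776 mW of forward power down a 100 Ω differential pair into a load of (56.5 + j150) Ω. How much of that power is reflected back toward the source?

|Γ| = |(-43.5 + j150)/(156.5 + j150)| = 0.72
|Γ|² = 0.519
P_refl = |Γ|²·P_inc = 403 mW, P_del = (1 − |Γ|²)·P_inc = 373 mW

P_reflected ≈ 403 mW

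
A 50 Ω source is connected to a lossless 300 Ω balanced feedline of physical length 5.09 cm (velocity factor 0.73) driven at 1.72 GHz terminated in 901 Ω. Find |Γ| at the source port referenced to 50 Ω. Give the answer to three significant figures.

|Γ| ≈ 0.853

λ = v/f = 0.73·c / 1.72 GHz = 0.127 m
βl = 2π·l/λ = 2π × 0.4 = 144°
tan(βl) = -0.729
Z_in = Z_0·(Z_L + jZ_0·tanβl)/(Z_0 + jZ_L·tanβl) = 238 + j303 Ω
Γ_s = (Z_in − Z_s)/(Z_in + Z_s) = (188 + j303)/(288 + j303), |Γ_s| = 0.853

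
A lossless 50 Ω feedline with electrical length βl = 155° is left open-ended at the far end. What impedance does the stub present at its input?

tan(βl) = -0.466
For an open-ended stub, Z_in = −jZ_0·cot(βl) = −jZ_0/tan(βl)

Z_in ≈ +j107 Ω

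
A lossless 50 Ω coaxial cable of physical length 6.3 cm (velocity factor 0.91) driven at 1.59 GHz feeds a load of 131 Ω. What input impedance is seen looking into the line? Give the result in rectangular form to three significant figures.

λ = v/f = 0.91·c / 1.59 GHz = 0.172 m
βl = 2π·l/λ = 2π × 0.367 = 132°
tan(βl) = tan(132°) = -1.11
Z_in = Z_0·(Z_L + jZ_0·tanβl)/(Z_0 + jZ_L·tanβl)
     = 50·(131 − j55.4)/(50 − j145)

Z_in ≈ 31 + j34.5 Ω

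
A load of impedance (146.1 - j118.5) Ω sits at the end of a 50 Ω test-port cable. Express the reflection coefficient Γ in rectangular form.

Γ = (Z_L − Z_0)/(Z_L + Z_0) = (96.1 − j118.5)/(196.1 − j118.5)

Γ ≈ 0.626 − j0.226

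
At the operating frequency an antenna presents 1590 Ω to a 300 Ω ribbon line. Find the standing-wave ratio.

For a purely resistive load, VSWR = R_L/Z_0 or Z_0/R_L (whichever > 1) = 1590/300

VSWR ≈ 5.3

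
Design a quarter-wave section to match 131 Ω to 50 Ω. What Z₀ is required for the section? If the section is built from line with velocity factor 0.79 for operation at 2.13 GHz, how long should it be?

Z_qwt ≈ 80.9 Ω; length ≈ 2.78 cm

Z_qwt = √(Z_0·R_L) = √(50 × 131) = √6550
λ = 0.79·c/f = 0.111 m, so l = λ/4 = 0.0278 m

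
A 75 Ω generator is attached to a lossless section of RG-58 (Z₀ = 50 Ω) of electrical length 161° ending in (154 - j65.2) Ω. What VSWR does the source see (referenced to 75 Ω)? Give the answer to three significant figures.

tan(βl) = -0.344
Z_in = Z_0·(Z_L + jZ_0·tanβl)/(Z_0 + jZ_L·tanβl) = 121 + j82.6 Ω
Γ_s = (Z_in − Z_s)/(Z_in + Z_s) = (45.6 + j82.6)/(196 + j82.6), |Γ_s| = 0.444
VSWR = (1 + |Γ_s|)/(1 − |Γ_s|)

VSWR ≈ 2.6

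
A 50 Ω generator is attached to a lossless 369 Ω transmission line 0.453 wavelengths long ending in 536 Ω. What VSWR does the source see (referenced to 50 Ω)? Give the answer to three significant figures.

VSWR ≈ 10.2

βl = 2π × 0.453 = 163°
tan(βl) = -0.304
Z_in = Z_0·(Z_L + jZ_0·tanβl)/(Z_0 + jZ_L·tanβl) = 490 + j104 Ω
Γ_s = (Z_in − Z_s)/(Z_in + Z_s) = (440 + j104)/(540 + j104), |Γ_s| = 0.822
VSWR = (1 + |Γ_s|)/(1 − |Γ_s|)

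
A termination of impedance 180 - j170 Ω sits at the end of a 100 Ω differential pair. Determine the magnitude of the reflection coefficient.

|Γ| ≈ 0.574

Γ = (Z_L − Z_0)/(Z_L + Z_0) = (80 − j170)/(280 − j170)
|Γ| = 188/328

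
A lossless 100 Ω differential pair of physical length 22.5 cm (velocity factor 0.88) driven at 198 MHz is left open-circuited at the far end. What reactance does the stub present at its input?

λ = v/f = 0.88·c / 198 MHz = 1.33 m
βl = 2π·l/λ = 2π × 0.169 = 60.8°
tan(βl) = 1.79
For an open-circuited stub, Z_in = −jZ_0·cot(βl) = −jZ_0/tan(βl)

X_in ≈ -56 Ω (capacitive)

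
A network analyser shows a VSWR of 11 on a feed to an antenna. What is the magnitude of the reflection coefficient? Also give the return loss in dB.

|Γ| ≈ 0.833; return loss ≈ 1.58 dB

|Γ| = (S − 1)/(S + 1) = (11 − 1)/(11 + 1) = 10/12
RL = −20·log₁₀|Γ| = −20·log₁₀(0.833)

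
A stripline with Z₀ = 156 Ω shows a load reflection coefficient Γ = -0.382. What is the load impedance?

Z_L ≈ 69.8 Ω

Z_L = Z_0·(1 + Γ)/(1 − Γ) = 156·(0.618)/(1.38)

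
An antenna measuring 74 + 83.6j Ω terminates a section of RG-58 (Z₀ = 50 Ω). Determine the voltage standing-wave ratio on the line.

Γ = (Z_L − Z_0)/(Z_L + Z_0) = (24 + j83.6)/(124 + j83.6)
|Γ| = 87/150 = 0.582
VSWR = (1 + |Γ|)/(1 − |Γ|) = 1.58/0.418

VSWR ≈ 3.78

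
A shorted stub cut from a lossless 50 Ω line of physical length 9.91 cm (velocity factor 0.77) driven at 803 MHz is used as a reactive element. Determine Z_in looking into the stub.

Z_in ≈ −j74.1 Ω

λ = v/f = 0.77·c / 803 MHz = 0.288 m
βl = 2π·l/λ = 2π × 0.344 = 124°
tan(βl) = -1.48
For a shorted stub, Z_in = jZ_0·tan(βl)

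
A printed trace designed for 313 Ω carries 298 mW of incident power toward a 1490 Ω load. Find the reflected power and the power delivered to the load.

P_reflected ≈ 127 mW; P_delivered ≈ 171 mW

Γ = (1490 − 313)/(1490 + 313) = 0.653
|Γ|² = 0.426
P_refl = |Γ|²·P_inc = 127 mW, P_del = (1 − |Γ|²)·P_inc = 171 mW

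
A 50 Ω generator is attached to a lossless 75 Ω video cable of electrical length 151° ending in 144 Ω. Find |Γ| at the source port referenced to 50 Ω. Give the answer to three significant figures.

tan(βl) = -0.554
Z_in = Z_0·(Z_L + jZ_0·tanβl)/(Z_0 + jZ_L·tanβl) = 88.3 + j52.4 Ω
Γ_s = (Z_in − Z_s)/(Z_in + Z_s) = (38.3 + j52.4)/(138 + j52.4), |Γ_s| = 0.439

|Γ| ≈ 0.439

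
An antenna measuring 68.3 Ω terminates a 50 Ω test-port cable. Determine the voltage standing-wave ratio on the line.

VSWR ≈ 1.37

Γ = (68.3 − 50)/(68.3 + 50) = 0.155
VSWR = (1 + 0.155)/(1 − 0.155)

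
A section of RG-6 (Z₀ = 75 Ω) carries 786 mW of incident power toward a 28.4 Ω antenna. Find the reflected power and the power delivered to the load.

P_reflected ≈ 160 mW; P_delivered ≈ 626 mW

Γ = (28.4 − 75)/(28.4 + 75) = -0.451
|Γ|² = 0.203
P_refl = |Γ|²·P_inc = 160 mW, P_del = (1 − |Γ|²)·P_inc = 626 mW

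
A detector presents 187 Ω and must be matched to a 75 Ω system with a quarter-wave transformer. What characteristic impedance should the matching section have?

Z_qwt = √(Z_0·R_L) = √(75 × 187) = √14020

Z_qwt ≈ 118 Ω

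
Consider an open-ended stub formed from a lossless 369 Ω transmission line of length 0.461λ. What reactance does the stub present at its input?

X_in ≈ 1480 Ω (inductive)

βl = 2π × 0.461 = 166°
tan(βl) = -0.25
For an open-ended stub, Z_in = −jZ_0·cot(βl) = −jZ_0/tan(βl)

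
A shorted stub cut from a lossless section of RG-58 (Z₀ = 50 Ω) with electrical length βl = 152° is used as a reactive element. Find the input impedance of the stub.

Z_in ≈ −j26.6 Ω

tan(βl) = -0.532
For a shorted stub, Z_in = jZ_0·tan(βl)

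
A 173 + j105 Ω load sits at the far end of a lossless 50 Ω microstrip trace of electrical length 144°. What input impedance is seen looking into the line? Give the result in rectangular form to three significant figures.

tan(βl) = tan(144°) = -0.727
Z_in = Z_0·(Z_L + jZ_0·tanβl)/(Z_0 + jZ_L·tanβl)
     = 50·(173 + j68.7)/(126 − j126)

Z_in ≈ 20.8 + j47.9 Ω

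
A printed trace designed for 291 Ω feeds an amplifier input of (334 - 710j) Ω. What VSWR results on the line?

Γ = (Z_L − Z_0)/(Z_L + Z_0) = (43 − j710)/(625 − j710)
|Γ| = 711/946 = 0.752
VSWR = (1 + |Γ|)/(1 − |Γ|) = 1.75/0.248

VSWR ≈ 7.06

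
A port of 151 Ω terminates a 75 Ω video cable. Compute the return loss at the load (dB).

Γ = (151 − 75)/(151 + 75) = 0.336
RL = −20·log₁₀|Γ| = −20·log₁₀(0.336)

RL ≈ 9.47 dB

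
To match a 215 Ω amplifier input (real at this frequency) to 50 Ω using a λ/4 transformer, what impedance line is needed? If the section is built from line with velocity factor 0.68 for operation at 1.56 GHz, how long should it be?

Z_qwt = √(Z_0·R_L) = √(50 × 215) = √10750
λ = 0.68·c/f = 0.131 m, so l = λ/4 = 0.0327 m

Z_qwt ≈ 104 Ω; length ≈ 3.27 cm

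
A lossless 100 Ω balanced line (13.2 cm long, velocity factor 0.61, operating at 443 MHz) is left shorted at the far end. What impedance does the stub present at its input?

λ = v/f = 0.61·c / 443 MHz = 0.413 m
βl = 2π·l/λ = 2π × 0.32 = 115°
tan(βl) = -2.14
For a shorted stub, Z_in = jZ_0·tan(βl)

Z_in ≈ −j214 Ω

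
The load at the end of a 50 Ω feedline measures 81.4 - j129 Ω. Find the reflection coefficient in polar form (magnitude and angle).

Γ = (Z_L − Z_0)/(Z_L + Z_0) = (31.4 − j129)/(131.4 − j129)
|Γ| = 133/184 = 0.721

Γ ≈ 0.721 ∠ -31.8°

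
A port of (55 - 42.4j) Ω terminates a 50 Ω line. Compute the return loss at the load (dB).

Γ = (5 − j42.4)/(105 − j42.4), |Γ| = 0.377
RL = −20·log₁₀|Γ| = −20·log₁₀(0.377)

RL ≈ 8.47 dB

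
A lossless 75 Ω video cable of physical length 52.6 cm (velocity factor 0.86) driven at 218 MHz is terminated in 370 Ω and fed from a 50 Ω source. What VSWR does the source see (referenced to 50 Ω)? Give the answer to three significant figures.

VSWR ≈ 6.93

λ = v/f = 0.86·c / 218 MHz = 1.18 m
βl = 2π·l/λ = 2π × 0.444 = 160°
tan(βl) = -0.364
Z_in = Z_0·(Z_L + jZ_0·tanβl)/(Z_0 + jZ_L·tanβl) = 99.2 + j151 Ω
Γ_s = (Z_in − Z_s)/(Z_in + Z_s) = (49.2 + j151)/(149 + j151), |Γ_s| = 0.748
VSWR = (1 + |Γ_s|)/(1 − |Γ_s|)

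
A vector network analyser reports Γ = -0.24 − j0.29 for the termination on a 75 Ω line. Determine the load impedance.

Z_L = Z_0·(1 + Γ)/(1 − Γ) = 75·(0.76 − j0.29)/(1.24 + j0.29)

Z_L ≈ 39.7 − j26.8 Ω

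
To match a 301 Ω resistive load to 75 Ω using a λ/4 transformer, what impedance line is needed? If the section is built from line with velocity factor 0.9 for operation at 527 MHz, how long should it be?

Z_qwt ≈ 150 Ω; length ≈ 12.8 cm

Z_qwt = √(Z_0·R_L) = √(75 × 301) = √22580
λ = 0.9·c/f = 0.512 m, so l = λ/4 = 0.128 m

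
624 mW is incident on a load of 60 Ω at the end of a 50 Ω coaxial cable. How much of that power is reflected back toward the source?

P_reflected ≈ 5.16 mW

Γ = (60 − 50)/(60 + 50) = 0.0909
|Γ|² = 0.00826
P_refl = |Γ|²·P_inc = 5.16 mW, P_del = (1 − |Γ|²)·P_inc = 619 mW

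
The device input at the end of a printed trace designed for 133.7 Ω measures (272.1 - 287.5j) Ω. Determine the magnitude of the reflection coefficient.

|Γ| ≈ 0.642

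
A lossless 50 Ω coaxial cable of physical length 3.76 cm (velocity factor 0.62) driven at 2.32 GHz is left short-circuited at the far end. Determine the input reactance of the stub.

X_in ≈ -9.87 Ω (capacitive)

λ = v/f = 0.62·c / 2.32 GHz = 0.0802 m
βl = 2π·l/λ = 2π × 0.469 = 169°
tan(βl) = -0.197
For a short-circuited stub, Z_in = jZ_0·tan(βl)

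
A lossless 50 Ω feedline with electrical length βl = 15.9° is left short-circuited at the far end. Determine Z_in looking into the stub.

tan(βl) = 0.285
For a short-circuited stub, Z_in = jZ_0·tan(βl)

Z_in ≈ +j14.2 Ω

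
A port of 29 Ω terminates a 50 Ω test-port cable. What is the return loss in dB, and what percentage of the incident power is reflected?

RL ≈ 11.5 dB; 7.07% of incident power reflected

Γ = (29 − 50)/(29 + 50) = -0.266
RL = −20·log₁₀(0.266) = 11.5 dB
P_refl/P_inc = |Γ|² = 0.0707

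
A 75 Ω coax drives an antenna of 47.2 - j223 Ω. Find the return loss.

Γ = (-27.8 − j223)/(122.2 − j223), |Γ| = 0.884
RL = −20·log₁₀|Γ| = −20·log₁₀(0.884)

RL ≈ 1.07 dB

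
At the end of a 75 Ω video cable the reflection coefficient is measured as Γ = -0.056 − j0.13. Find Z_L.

Z_L = Z_0·(1 + Γ)/(1 − Γ) = 75·(0.944 − j0.13)/(1.06 + j0.13)

Z_L ≈ 64.9 − j17.2 Ω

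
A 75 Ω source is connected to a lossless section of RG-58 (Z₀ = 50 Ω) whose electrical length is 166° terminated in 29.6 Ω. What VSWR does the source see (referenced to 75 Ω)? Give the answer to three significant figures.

VSWR ≈ 2.47

tan(βl) = -0.249
Z_in = Z_0·(Z_L + jZ_0·tanβl)/(Z_0 + jZ_L·tanβl) = 30.8 − j7.92 Ω
Γ_s = (Z_in − Z_s)/(Z_in + Z_s) = (-44.2 − j7.92)/(106 − j7.92), |Γ_s| = 0.424
VSWR = (1 + |Γ_s|)/(1 − |Γ_s|)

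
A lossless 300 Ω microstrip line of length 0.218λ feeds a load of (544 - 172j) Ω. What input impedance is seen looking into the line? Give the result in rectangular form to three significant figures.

βl = 2π × 0.218 = 78.5°
tan(βl) = tan(78.5°) = 4.91
Z_in = Z_0·(Z_L + jZ_0·tanβl)/(Z_0 + jZ_L·tanβl)
     = 300·(544 + j1300)/(1140 + j2670)

Z_in ≈ 146 + j1.25 Ω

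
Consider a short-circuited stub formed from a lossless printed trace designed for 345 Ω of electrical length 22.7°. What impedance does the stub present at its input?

Z_in ≈ +j144 Ω

tan(βl) = 0.418
For a short-circuited stub, Z_in = jZ_0·tan(βl)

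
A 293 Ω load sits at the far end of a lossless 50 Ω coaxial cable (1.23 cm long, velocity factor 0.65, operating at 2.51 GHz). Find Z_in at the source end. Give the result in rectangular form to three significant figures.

Z_in ≈ 12 − j31.1 Ω

λ = v/f = 0.65·c / 2.51 GHz = 0.0777 m
βl = 2π·l/λ = 2π × 0.158 = 57°
tan(βl) = tan(57°) = 1.54
Z_in = Z_0·(Z_L + jZ_0·tanβl)/(Z_0 + jZ_L·tanβl)
     = 50·(293 + j77)/(50 + j451)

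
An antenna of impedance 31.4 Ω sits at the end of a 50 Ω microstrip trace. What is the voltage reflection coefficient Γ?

Γ = -0.229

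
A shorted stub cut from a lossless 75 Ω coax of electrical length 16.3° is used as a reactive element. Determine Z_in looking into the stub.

Z_in ≈ +j21.9 Ω

tan(βl) = 0.292
For a shorted stub, Z_in = jZ_0·tan(βl)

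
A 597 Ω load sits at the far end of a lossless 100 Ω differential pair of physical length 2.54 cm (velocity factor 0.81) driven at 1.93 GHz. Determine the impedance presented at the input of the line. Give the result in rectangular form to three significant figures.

λ = v/f = 0.81·c / 1.93 GHz = 0.126 m
βl = 2π·l/λ = 2π × 0.202 = 72.6°
tan(βl) = tan(72.6°) = 3.2
Z_in = Z_0·(Z_L + jZ_0·tanβl)/(Z_0 + jZ_L·tanβl)
     = 100·(597 + j320)/(100 + j1910)

Z_in ≈ 18.3 − j30.3 Ω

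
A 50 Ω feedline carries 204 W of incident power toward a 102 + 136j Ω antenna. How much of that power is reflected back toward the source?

|Γ| = |(52 + j136)/(152 + j136)| = 0.714
|Γ|² = 0.51
P_refl = |Γ|²·P_inc = 104 W, P_del = (1 − |Γ|²)·P_inc = 100 W

P_reflected ≈ 104 W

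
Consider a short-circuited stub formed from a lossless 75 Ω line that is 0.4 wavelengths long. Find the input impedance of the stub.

βl = 2π × 0.4 = 144°
tan(βl) = -0.727
For a short-circuited stub, Z_in = jZ_0·tan(βl)

Z_in ≈ −j54.5 Ω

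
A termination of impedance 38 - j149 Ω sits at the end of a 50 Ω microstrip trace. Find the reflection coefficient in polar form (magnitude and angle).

Γ ≈ 0.864 ∠ -35.2°

Γ = (Z_L − Z_0)/(Z_L + Z_0) = (-12 − j149)/(88 − j149)
|Γ| = 149/173 = 0.864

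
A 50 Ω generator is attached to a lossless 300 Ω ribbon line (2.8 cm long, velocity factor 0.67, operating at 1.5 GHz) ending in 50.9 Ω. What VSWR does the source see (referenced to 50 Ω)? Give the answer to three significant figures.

VSWR ≈ 33.2

λ = v/f = 0.67·c / 1.5 GHz = 0.134 m
βl = 2π·l/λ = 2π × 0.209 = 75.2°
tan(βl) = 3.79
Z_in = Z_0·(Z_L + jZ_0·tanβl)/(Z_0 + jZ_L·tanβl) = 553 + j781 Ω
Γ_s = (Z_in − Z_s)/(Z_in + Z_s) = (503 + j781)/(603 + j781), |Γ_s| = 0.942
VSWR = (1 + |Γ_s|)/(1 − |Γ_s|)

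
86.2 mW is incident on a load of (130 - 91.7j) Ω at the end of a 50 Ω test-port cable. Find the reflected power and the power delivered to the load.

P_reflected ≈ 31.3 mW; P_delivered ≈ 54.9 mW

|Γ| = |(80 − j91.7)/(180 − j91.7)| = 0.602
|Γ|² = 0.363
P_refl = |Γ|²·P_inc = 31.3 mW, P_del = (1 − |Γ|²)·P_inc = 54.9 mW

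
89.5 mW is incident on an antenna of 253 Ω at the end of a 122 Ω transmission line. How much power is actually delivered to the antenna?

P_delivered ≈ 78.6 mW

Γ = (253 − 122)/(253 + 122) = 0.349
|Γ|² = 0.122
P_refl = |Γ|²·P_inc = 10.9 mW, P_del = (1 − |Γ|²)·P_inc = 78.6 mW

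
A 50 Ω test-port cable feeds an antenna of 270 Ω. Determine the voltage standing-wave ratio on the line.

VSWR ≈ 5.4

For a purely resistive load, VSWR = R_L/Z_0 or Z_0/R_L (whichever > 1) = 270/50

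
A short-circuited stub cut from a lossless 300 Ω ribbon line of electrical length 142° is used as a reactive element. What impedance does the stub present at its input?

Z_in ≈ −j234 Ω

tan(βl) = -0.781
For a short-circuited stub, Z_in = jZ_0·tan(βl)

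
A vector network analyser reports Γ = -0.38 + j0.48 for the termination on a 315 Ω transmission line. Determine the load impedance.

Z_L = Z_0·(1 + Γ)/(1 − Γ) = 315·(0.62 + j0.48)/(1.38 − j0.48)

Z_L ≈ 92.3 + j142 Ω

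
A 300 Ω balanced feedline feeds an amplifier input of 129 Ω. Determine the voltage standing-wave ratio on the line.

Γ = (129 − 300)/(129 + 300) = -0.399
VSWR = (1 + 0.399)/(1 − 0.399)

VSWR ≈ 2.33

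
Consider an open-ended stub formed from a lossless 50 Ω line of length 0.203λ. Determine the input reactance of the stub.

X_in ≈ -15.2 Ω (capacitive)

βl = 2π × 0.203 = 73.1°
tan(βl) = 3.29
For an open-ended stub, Z_in = −jZ_0·cot(βl) = −jZ_0/tan(βl)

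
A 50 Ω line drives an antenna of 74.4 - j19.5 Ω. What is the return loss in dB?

Γ = (24.4 − j19.5)/(124.4 − j19.5), |Γ| = 0.248
RL = −20·log₁₀|Γ| = −20·log₁₀(0.248)

RL ≈ 12.1 dB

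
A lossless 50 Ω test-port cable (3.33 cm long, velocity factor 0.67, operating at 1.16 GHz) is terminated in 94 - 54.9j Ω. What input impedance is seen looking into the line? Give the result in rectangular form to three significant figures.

λ = v/f = 0.67·c / 1.16 GHz = 0.173 m
βl = 2π·l/λ = 2π × 0.192 = 69.2°
tan(βl) = tan(69.2°) = 2.63
Z_in = Z_0·(Z_L + jZ_0·tanβl)/(Z_0 + jZ_L·tanβl)
     = 50·(94 + j76.6)/(194 + j247)

Z_in ≈ 18.8 − j4.22 Ω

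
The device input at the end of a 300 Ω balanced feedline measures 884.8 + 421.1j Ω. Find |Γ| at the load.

|Γ| ≈ 0.573

Γ = (Z_L − Z_0)/(Z_L + Z_0) = (584.8 + j421.1)/(1185 + j421.1)
|Γ| = 721/1260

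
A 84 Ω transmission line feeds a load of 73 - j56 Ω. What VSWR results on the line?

VSWR ≈ 2.04

Γ = (Z_L − Z_0)/(Z_L + Z_0) = (-11 − j56)/(157 − j56)
|Γ| = 57.1/167 = 0.342
VSWR = (1 + |Γ|)/(1 − |Γ|) = 1.34/0.658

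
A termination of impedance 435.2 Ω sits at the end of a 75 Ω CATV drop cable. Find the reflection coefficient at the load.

Γ = (Z_L − Z_0)/(Z_L + Z_0) = (435.2 − 75)/(435.2 + 75) = 360.2/510.2

Γ = 0.706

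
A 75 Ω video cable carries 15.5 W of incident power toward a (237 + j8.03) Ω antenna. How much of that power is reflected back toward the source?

|Γ| = |(162 + j8.03)/(312 + j8.03)| = 0.52
|Γ|² = 0.27
P_refl = |Γ|²·P_inc = 4.19 W, P_del = (1 − |Γ|²)·P_inc = 11.3 W

P_reflected ≈ 4.19 W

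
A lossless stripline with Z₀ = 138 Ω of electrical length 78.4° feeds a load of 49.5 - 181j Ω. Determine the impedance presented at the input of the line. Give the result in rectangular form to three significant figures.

Z_in ≈ 21.2 + j61.5 Ω

tan(βl) = tan(78.4°) = 4.87
Z_in = Z_0·(Z_L + jZ_0·tanβl)/(Z_0 + jZ_L·tanβl)
     = 138·(49.5 + j491)/(1020 + j241)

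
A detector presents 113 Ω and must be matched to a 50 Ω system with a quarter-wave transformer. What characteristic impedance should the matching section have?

Z_qwt ≈ 75.2 Ω

Z_qwt = √(Z_0·R_L) = √(50 × 113) = √5650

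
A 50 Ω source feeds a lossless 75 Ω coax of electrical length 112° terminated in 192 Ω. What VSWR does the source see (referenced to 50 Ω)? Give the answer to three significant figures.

VSWR ≈ 2.06

tan(βl) = -2.48
Z_in = Z_0·(Z_L + jZ_0·tanβl)/(Z_0 + jZ_L·tanβl) = 33.3 + j25.1 Ω
Γ_s = (Z_in − Z_s)/(Z_in + Z_s) = (-16.7 + j25.1)/(83.3 + j25.1), |Γ_s| = 0.347
VSWR = (1 + |Γ_s|)/(1 − |Γ_s|)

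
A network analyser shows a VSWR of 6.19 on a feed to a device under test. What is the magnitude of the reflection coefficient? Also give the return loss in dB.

|Γ| ≈ 0.722; return loss ≈ 2.83 dB

|Γ| = (S − 1)/(S + 1) = (6.19 − 1)/(6.19 + 1) = 5.19/7.19
RL = −20·log₁₀|Γ| = −20·log₁₀(0.722)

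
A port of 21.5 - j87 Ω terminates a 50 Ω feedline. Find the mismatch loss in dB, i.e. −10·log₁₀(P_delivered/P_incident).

mismatch loss ≈ 4.7 dB

Γ = (-28.5 − j87)/(71.5 − j87), |Γ| = 0.813
|Γ|² = 0.661, so P_del/P_inc = 1 − |Γ|² = 0.339
ML = −10·log₁₀(1 − |Γ|²)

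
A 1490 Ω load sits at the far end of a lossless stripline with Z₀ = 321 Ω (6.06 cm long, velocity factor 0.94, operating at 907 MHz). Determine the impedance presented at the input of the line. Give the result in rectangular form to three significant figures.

Z_in ≈ 77.7 − j110 Ω

λ = v/f = 0.94·c / 907 MHz = 0.311 m
βl = 2π·l/λ = 2π × 0.195 = 70.2°
tan(βl) = tan(70.2°) = 2.77
Z_in = Z_0·(Z_L + jZ_0·tanβl)/(Z_0 + jZ_L·tanβl)
     = 321·(1490 + j890)/(321 + j4130)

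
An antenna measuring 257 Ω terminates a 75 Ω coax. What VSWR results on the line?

Γ = (257 − 75)/(257 + 75) = 0.548
VSWR = (1 + 0.548)/(1 − 0.548)

VSWR ≈ 3.43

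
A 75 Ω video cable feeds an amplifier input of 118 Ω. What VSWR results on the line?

For a purely resistive load, VSWR = R_L/Z_0 or Z_0/R_L (whichever > 1) = 118/75

VSWR ≈ 1.57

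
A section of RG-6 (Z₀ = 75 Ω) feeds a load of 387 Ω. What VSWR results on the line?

Γ = (387 − 75)/(387 + 75) = 0.675
VSWR = (1 + 0.675)/(1 − 0.675)

VSWR ≈ 5.16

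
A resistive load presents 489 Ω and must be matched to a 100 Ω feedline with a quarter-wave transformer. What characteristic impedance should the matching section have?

Z_qwt ≈ 221 Ω

Z_qwt = √(Z_0·R_L) = √(100 × 489) = √48900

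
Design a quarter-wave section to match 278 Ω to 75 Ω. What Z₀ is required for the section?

Z_qwt ≈ 144 Ω

Z_qwt = √(Z_0·R_L) = √(75 × 278) = √20850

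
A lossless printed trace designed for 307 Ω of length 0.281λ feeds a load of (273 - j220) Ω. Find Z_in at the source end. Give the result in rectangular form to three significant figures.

βl = 2π × 0.281 = 101°
tan(βl) = tan(101°) = -5.07
Z_in = Z_0·(Z_L + jZ_0·tanβl)/(Z_0 + jZ_L·tanβl)
     = 307·(273 − j1780)/(-808 − j1380)

Z_in ≈ 267 + j217 Ω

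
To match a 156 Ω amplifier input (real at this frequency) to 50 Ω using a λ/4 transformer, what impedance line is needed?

Z_qwt = √(Z_0·R_L) = √(50 × 156) = √7800

Z_qwt ≈ 88.3 Ω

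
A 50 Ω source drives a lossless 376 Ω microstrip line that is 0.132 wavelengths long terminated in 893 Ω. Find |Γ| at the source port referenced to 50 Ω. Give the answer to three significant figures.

βl = 2π × 0.132 = 47.5°
tan(βl) = 1.09
Z_in = Z_0·(Z_L + jZ_0·tanβl)/(Z_0 + jZ_L·tanβl) = 253 − j247 Ω
Γ_s = (Z_in − Z_s)/(Z_in + Z_s) = (203 − j247)/(303 − j247), |Γ_s| = 0.818

|Γ| ≈ 0.818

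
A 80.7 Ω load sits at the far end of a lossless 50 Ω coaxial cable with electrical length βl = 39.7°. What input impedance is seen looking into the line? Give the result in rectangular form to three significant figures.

tan(βl) = tan(39.7°) = 0.83
Z_in = Z_0·(Z_L + jZ_0·tanβl)/(Z_0 + jZ_L·tanβl)
     = 50·(80.7 + j41.5)/(50 + j67)

Z_in ≈ 48.8 − j23.8 Ω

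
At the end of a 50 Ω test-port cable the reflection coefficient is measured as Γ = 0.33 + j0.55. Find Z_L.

Z_L = Z_0·(1 + Γ)/(1 − Γ) = 50·(1.33 + j0.55)/(0.67 − j0.55)

Z_L ≈ 39.2 + j73.2 Ω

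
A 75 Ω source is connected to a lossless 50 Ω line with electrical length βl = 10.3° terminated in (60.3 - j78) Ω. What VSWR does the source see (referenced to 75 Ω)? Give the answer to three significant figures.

VSWR ≈ 3.55

tan(βl) = 0.182
Z_in = Z_0·(Z_L + jZ_0·tanβl)/(Z_0 + jZ_L·tanβl) = 36.7 − j60 Ω
Γ_s = (Z_in − Z_s)/(Z_in + Z_s) = (-38.3 − j60)/(112 − j60), |Γ_s| = 0.561
VSWR = (1 + |Γ_s|)/(1 − |Γ_s|)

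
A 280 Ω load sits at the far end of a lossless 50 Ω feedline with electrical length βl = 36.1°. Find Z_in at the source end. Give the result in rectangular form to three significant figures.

tan(βl) = tan(36.1°) = 0.729
Z_in = Z_0·(Z_L + jZ_0·tanβl)/(Z_0 + jZ_L·tanβl)
     = 50·(280 + j36.5)/(50 + j204)

Z_in ≈ 24.3 − j62.6 Ω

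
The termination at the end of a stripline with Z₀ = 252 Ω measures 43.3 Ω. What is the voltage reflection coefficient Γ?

Γ = (Z_L − Z_0)/(Z_L + Z_0) = (43.3 − 252)/(43.3 + 252) = -208.7/295.3

Γ = -0.707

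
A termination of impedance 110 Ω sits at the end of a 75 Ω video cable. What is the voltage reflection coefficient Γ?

Γ = (Z_L − Z_0)/(Z_L + Z_0) = (110 − 75)/(110 + 75) = 35/185

Γ = 0.189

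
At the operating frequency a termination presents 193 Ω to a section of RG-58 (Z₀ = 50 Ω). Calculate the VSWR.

Γ = (193 − 50)/(193 + 50) = 0.588
VSWR = (1 + 0.588)/(1 − 0.588)

VSWR ≈ 3.86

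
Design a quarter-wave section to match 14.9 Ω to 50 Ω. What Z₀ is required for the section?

Z_qwt ≈ 27.3 Ω

Z_qwt = √(Z_0·R_L) = √(50 × 14.9) = √745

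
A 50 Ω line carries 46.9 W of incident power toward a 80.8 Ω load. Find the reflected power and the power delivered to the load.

Γ = (80.8 − 50)/(80.8 + 50) = 0.235
|Γ|² = 0.0554
P_refl = |Γ|²·P_inc = 2.6 W, P_del = (1 − |Γ|²)·P_inc = 44.3 W

P_reflected ≈ 2.6 W; P_delivered ≈ 44.3 W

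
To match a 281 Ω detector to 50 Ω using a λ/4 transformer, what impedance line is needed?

Z_qwt ≈ 119 Ω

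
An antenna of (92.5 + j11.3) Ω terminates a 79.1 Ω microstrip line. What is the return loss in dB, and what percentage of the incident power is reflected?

RL ≈ 19.8 dB; 1.04% of incident power reflected

Γ = (13.4 + j11.3)/(171.6 + j11.3), |Γ| = 0.102
RL = −20·log₁₀(0.102) = 19.8 dB
P_refl/P_inc = |Γ|² = 0.0104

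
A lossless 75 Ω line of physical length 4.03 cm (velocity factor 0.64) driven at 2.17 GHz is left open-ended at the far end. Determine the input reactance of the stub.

X_in ≈ 261 Ω (inductive)

λ = v/f = 0.64·c / 2.17 GHz = 0.0885 m
βl = 2π·l/λ = 2π × 0.455 = 164°
tan(βl) = -0.287
For an open-ended stub, Z_in = −jZ_0·cot(βl) = −jZ_0/tan(βl)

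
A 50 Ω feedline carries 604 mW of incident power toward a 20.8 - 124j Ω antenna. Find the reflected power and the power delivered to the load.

|Γ| = |(-29.2 − j124)/(70.8 − j124)| = 0.892
|Γ|² = 0.796
P_refl = |Γ|²·P_inc = 481 mW, P_del = (1 − |Γ|²)·P_inc = 123 mW

P_reflected ≈ 481 mW; P_delivered ≈ 123 mW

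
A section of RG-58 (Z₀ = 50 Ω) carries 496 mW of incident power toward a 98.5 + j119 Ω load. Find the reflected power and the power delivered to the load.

P_reflected ≈ 226 mW; P_delivered ≈ 270 mW

|Γ| = |(48.5 + j119)/(148.5 + j119)| = 0.675
|Γ|² = 0.456
P_refl = |Γ|²·P_inc = 226 mW, P_del = (1 − |Γ|²)·P_inc = 270 mW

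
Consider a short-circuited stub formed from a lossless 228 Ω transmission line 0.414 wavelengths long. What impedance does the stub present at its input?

Z_in ≈ −j137 Ω

βl = 2π × 0.414 = 149°
tan(βl) = -0.6
For a short-circuited stub, Z_in = jZ_0·tan(βl)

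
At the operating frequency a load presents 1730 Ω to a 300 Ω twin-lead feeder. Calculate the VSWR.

VSWR ≈ 5.77

For a purely resistive load, VSWR = R_L/Z_0 or Z_0/R_L (whichever > 1) = 1730/300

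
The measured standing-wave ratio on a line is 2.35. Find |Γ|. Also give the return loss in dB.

|Γ| ≈ 0.403; return loss ≈ 7.89 dB

|Γ| = (S − 1)/(S + 1) = (2.35 − 1)/(2.35 + 1) = 1.35/3.35
RL = −20·log₁₀|Γ| = −20·log₁₀(0.403)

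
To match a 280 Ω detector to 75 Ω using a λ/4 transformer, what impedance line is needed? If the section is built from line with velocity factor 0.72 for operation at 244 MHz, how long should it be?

Z_qwt ≈ 145 Ω; length ≈ 22.1 cm

Z_qwt = √(Z_0·R_L) = √(75 × 280) = √21000
λ = 0.72·c/f = 0.885 m, so l = λ/4 = 0.221 m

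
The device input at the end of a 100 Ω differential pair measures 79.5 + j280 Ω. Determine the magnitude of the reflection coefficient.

Γ = (Z_L − Z_0)/(Z_L + Z_0) = (-20.5 + j280)/(179.5 + j280)
|Γ| = 281/333

|Γ| ≈ 0.844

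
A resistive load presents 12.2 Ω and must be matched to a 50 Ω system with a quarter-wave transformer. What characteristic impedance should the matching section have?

Z_qwt ≈ 24.7 Ω

Z_qwt = √(Z_0·R_L) = √(50 × 12.2) = √610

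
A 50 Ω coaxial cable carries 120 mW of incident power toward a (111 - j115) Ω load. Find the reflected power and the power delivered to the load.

|Γ| = |(61 − j115)/(161 − j115)| = 0.658
|Γ|² = 0.433
P_refl = |Γ|²·P_inc = 51.9 mW, P_del = (1 − |Γ|²)·P_inc = 68.1 mW

P_reflected ≈ 51.9 mW; P_delivered ≈ 68.1 mW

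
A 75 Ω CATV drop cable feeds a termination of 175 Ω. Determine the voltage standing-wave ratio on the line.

Γ = (175 − 75)/(175 + 75) = 0.4
VSWR = (1 + 0.4)/(1 − 0.4)

VSWR ≈ 2.33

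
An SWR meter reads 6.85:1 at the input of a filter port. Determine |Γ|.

|Γ| = (S − 1)/(S + 1) = (6.85 − 1)/(6.85 + 1) = 5.85/7.85

|Γ| ≈ 0.745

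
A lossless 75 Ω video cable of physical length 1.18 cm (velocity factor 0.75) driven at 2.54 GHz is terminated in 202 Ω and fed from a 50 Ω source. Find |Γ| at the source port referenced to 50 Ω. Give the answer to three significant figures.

|Γ| ≈ 0.483

λ = v/f = 0.75·c / 2.54 GHz = 0.0886 m
βl = 2π·l/λ = 2π × 0.133 = 48°
tan(βl) = 1.11
Z_in = Z_0·(Z_L + jZ_0·tanβl)/(Z_0 + jZ_L·tanβl) = 45.4 − j52.4 Ω
Γ_s = (Z_in − Z_s)/(Z_in + Z_s) = (-4.6 − j52.4)/(95.4 − j52.4), |Γ_s| = 0.483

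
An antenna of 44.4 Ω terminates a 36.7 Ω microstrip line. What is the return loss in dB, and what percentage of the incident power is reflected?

RL ≈ 20.5 dB; 0.901% of incident power reflected

Γ = (44.4 − 36.7)/(44.4 + 36.7) = 0.0949
RL = −20·log₁₀(0.0949) = 20.5 dB
P_refl/P_inc = |Γ|² = 0.00901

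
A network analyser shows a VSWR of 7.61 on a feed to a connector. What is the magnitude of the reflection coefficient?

|Γ| = (S − 1)/(S + 1) = (7.61 − 1)/(7.61 + 1) = 6.61/8.61

|Γ| ≈ 0.768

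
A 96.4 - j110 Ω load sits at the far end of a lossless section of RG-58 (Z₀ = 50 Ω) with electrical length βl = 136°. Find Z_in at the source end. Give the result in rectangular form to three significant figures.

Z_in ≈ 39.4 + j75.6 Ω

tan(βl) = tan(136°) = -0.966
Z_in = Z_0·(Z_L + jZ_0·tanβl)/(Z_0 + jZ_L·tanβl)
     = 50·(96.4 − j158)/(-56.2 − j93.1)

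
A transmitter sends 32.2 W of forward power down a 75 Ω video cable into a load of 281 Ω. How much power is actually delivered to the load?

Γ = (281 − 75)/(281 + 75) = 0.579
|Γ|² = 0.335
P_refl = |Γ|²·P_inc = 10.8 W, P_del = (1 − |Γ|²)·P_inc = 21.4 W

P_delivered ≈ 21.4 W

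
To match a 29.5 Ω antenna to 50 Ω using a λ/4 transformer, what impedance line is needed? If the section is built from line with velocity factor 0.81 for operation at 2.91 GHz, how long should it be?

Z_qwt ≈ 38.4 Ω; length ≈ 2.09 cm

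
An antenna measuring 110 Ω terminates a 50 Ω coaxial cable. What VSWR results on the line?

For a purely resistive load, VSWR = R_L/Z_0 or Z_0/R_L (whichever > 1) = 110/50

VSWR ≈ 2.2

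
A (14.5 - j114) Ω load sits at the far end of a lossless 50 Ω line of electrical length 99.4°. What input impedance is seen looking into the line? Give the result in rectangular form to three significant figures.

Z_in ≈ 3.27 + j32.1 Ω

tan(βl) = tan(99.4°) = -6.04
Z_in = Z_0·(Z_L + jZ_0·tanβl)/(Z_0 + jZ_L·tanβl)
     = 50·(14.5 − j416)/(-639 − j87.6)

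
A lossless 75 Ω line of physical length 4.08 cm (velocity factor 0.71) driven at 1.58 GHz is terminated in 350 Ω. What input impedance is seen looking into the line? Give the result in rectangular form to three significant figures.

λ = v/f = 0.71·c / 1.58 GHz = 0.135 m
βl = 2π·l/λ = 2π × 0.303 = 109°
tan(βl) = tan(109°) = -2.91
Z_in = Z_0·(Z_L + jZ_0·tanβl)/(Z_0 + jZ_L·tanβl)
     = 75·(350 − j218)/(75 − j1020)

Z_in ≈ 17.9 + j24.4 Ω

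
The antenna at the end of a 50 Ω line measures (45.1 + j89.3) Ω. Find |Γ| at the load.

|Γ| ≈ 0.686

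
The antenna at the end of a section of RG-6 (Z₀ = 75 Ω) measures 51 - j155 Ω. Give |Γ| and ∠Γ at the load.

Γ = (Z_L − Z_0)/(Z_L + Z_0) = (-24 − j155)/(126 − j155)
|Γ| = 157/200 = 0.785

Γ ≈ 0.785 ∠ -47.9°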